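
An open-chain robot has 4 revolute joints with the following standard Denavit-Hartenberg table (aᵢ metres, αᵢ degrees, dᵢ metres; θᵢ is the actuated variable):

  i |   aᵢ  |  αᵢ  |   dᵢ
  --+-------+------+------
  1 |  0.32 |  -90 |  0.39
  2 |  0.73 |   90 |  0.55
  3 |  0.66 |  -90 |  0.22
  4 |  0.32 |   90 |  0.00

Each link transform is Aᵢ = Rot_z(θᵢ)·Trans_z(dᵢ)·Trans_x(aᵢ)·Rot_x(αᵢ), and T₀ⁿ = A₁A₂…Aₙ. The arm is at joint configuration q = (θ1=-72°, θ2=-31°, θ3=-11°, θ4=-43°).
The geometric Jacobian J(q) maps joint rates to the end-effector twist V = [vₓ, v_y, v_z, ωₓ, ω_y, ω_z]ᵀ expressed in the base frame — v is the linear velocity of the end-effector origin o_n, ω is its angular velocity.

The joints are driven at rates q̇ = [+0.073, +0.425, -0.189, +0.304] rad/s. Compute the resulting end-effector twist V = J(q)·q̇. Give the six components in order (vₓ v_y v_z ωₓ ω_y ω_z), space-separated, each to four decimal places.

0.1020 -0.5438 -0.5338 0.7335 0.0837 -0.0591

o_n = [0.8158, -1.2830, 1.5936]
J₁: ẑ×o_n = [1.2830, 0.8158, -0.0000], ω = ẑ
J2: z=[0.9511, 0.3090, 0.0000] o=[0.0989, -0.3043, 0.3900] → [0.3719, -1.1447, -1.1523, 0.9511, 0.3090, 0.0000]
J3: z=[-0.1592, 0.4898, 0.8572] o=[0.8153, -0.7295, 0.7660] → [0.8798, 0.1321, 0.0879, -0.1592, 0.4898, 0.8572]
J4: z=[0.9841, 0.1478, 0.0983] o=[0.8322, -1.1888, 1.2882] → [0.0544, -0.3021, -0.0903, 0.9841, 0.1478, 0.0983]
V = J·q̇ = [0.1020, -0.5438, -0.5338, 0.7335, 0.0837, -0.0591]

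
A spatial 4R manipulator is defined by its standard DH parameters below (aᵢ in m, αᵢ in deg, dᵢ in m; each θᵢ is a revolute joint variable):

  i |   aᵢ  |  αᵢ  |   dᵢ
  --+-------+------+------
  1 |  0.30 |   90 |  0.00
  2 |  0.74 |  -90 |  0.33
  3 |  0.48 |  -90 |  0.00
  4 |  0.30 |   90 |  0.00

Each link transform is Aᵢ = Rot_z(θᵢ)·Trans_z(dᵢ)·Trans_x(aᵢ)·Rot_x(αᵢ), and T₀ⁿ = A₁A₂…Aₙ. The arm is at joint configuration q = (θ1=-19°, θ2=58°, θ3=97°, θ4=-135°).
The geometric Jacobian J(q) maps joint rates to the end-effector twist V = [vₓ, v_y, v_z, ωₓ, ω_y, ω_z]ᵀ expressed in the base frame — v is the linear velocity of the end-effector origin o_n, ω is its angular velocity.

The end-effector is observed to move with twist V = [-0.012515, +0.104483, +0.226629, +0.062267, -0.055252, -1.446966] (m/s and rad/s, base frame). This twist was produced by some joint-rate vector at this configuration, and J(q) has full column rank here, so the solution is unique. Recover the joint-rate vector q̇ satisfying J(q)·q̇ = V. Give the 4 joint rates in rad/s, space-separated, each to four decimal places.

o_n = [0.4471, -0.2218, 0.7123]
J₁: ẑ×o_n = [0.2218, 0.4471, -0.0000], ω = ẑ
J2: z=[-0.3256, -0.9455, 0.0000] o=[0.2837, -0.0977, 0.0000] → [-0.6735, 0.2319, 0.1949, -0.3256, -0.9455, 0.0000]
J3: z=[-0.8018, 0.2761, 0.5299] o=[0.5470, -0.5374, 0.6276] → [-0.1438, 0.0150, -0.2255, -0.8018, 0.2761, 0.5299]
J4: z=[-0.5370, 0.0560, -0.8417] o=[0.6728, -0.0768, 0.5779] → [-0.1145, 0.2621, 0.0905, -0.5370, 0.0560, -0.8417]
q̇ = J⁺·V = [-0.2660, -0.0860, -0.6910, 0.9680]

-0.2660 -0.0860 -0.6910 0.9680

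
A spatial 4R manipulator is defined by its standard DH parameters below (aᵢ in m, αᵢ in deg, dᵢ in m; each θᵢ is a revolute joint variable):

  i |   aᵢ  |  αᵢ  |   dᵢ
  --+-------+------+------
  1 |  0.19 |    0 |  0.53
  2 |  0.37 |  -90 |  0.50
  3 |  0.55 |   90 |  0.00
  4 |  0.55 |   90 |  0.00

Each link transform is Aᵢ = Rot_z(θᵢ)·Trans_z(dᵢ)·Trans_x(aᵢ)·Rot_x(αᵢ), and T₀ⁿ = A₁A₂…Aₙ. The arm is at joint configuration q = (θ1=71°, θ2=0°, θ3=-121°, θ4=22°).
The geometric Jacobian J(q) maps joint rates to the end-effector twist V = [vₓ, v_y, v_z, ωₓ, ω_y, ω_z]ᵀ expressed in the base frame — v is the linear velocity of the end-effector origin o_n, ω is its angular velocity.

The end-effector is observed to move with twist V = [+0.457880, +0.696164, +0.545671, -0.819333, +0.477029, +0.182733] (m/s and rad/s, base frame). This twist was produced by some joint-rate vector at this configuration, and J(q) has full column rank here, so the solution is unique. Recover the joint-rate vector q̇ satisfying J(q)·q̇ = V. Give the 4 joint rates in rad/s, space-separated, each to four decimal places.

o_n = [-0.1902, 0.0804, 1.9386]
J₁: ẑ×o_n = [-0.0804, -0.1902, 0.0000], ω = ẑ
J2: z=[0.0000, 0.0000, 1.0000] o=[0.0619, 0.1796, 0.5300] → [0.0993, -0.2521, 0.0000, 0.0000, 0.0000, 1.0000]
J3: z=[-0.9455, 0.3256, 0.0000] o=[0.1823, 0.5295, 1.0300] → [0.2958, 0.8591, 0.5459, -0.9455, 0.3256, 0.0000]
J4: z=[-0.2791, -0.8105, -0.5150] o=[0.0901, 0.2617, 1.5014] → [-0.4476, 0.2664, -0.1766, -0.2791, -0.8105, -0.5150]
q̇ = J⁺·V = [-0.4420, 0.5140, 0.9300, -0.2150]

-0.4420 0.5140 0.9300 -0.2150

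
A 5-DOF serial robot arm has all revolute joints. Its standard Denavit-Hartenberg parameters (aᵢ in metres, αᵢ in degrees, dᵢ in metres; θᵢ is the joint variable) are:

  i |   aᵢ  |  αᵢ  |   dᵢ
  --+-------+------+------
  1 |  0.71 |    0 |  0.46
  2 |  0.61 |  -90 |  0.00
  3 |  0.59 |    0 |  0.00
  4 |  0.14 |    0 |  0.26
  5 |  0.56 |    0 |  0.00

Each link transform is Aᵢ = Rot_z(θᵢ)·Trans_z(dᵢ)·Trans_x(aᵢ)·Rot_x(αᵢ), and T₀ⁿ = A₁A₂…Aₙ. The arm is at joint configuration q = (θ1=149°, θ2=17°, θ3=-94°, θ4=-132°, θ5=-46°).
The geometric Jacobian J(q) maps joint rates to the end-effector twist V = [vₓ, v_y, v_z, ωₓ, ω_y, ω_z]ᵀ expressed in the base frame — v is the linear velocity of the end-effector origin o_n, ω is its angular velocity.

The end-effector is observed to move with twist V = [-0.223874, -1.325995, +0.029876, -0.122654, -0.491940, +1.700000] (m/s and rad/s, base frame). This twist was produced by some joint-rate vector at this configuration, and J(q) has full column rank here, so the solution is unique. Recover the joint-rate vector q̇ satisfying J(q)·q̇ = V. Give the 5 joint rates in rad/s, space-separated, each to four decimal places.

o_n = [-1.1480, 0.2322, 0.3882]
J₁: ẑ×o_n = [-0.2322, -1.1480, 0.0000], ω = ẑ
J2: z=[0.0000, 0.0000, 1.0000] o=[-0.6086, 0.3657, 0.4600] → [0.1335, -0.5394, 0.0000, 0.0000, 0.0000, 1.0000]
J3: z=[-0.2419, -0.9703, 0.0000] o=[-1.2005, 0.5132, 0.4600] → [0.0697, -0.0174, 0.1189, -0.2419, -0.9703, 0.0000]
J4: z=[-0.2419, -0.9703, 0.0000] o=[-1.1605, 0.5033, 1.0486] → [0.6408, -0.1598, 0.0777, -0.2419, -0.9703, 0.0000]
J5: z=[-0.2419, -0.9703, 0.0000] o=[-1.1291, 0.2275, 0.9479] → [0.5430, -0.1354, -0.0195, -0.2419, -0.9703, 0.0000]
q̇ = J⁺·V = [0.7450, 0.9550, 0.8060, -0.7380, 0.4390]

0.7450 0.9550 0.8060 -0.7380 0.4390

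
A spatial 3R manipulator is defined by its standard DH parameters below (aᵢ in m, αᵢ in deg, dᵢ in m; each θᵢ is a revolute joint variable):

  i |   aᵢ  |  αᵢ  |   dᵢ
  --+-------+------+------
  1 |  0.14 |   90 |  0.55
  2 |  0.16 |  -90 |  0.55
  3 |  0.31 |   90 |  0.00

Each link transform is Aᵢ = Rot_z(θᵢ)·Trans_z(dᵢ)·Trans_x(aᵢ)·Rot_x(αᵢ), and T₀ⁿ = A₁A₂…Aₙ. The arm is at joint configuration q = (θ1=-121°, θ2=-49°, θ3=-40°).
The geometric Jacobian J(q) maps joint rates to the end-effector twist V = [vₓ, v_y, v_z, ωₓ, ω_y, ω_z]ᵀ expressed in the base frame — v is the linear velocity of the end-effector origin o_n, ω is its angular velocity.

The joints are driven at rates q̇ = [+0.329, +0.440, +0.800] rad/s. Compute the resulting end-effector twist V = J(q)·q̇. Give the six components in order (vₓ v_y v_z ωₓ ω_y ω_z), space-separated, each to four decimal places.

0.0271 -0.5798 -0.0056 -0.6881 -0.2909 0.8538

o_n = [-0.8487, 0.0424, 0.2500]
J₁: ẑ×o_n = [-0.0424, -0.8487, 0.0000], ω = ẑ
J2: z=[-0.8572, 0.5150, 0.0000] o=[-0.0721, -0.1200, 0.5500] → [-0.1545, -0.2571, 0.2608, -0.8572, 0.5150, 0.0000]
J3: z=[-0.3887, -0.6469, 0.6561] o=[-0.5976, 0.0733, 0.4292] → [0.1362, -0.2344, -0.1504, -0.3887, -0.6469, 0.6561]
V = J·q̇ = [0.0271, -0.5798, -0.0056, -0.6881, -0.2909, 0.8538]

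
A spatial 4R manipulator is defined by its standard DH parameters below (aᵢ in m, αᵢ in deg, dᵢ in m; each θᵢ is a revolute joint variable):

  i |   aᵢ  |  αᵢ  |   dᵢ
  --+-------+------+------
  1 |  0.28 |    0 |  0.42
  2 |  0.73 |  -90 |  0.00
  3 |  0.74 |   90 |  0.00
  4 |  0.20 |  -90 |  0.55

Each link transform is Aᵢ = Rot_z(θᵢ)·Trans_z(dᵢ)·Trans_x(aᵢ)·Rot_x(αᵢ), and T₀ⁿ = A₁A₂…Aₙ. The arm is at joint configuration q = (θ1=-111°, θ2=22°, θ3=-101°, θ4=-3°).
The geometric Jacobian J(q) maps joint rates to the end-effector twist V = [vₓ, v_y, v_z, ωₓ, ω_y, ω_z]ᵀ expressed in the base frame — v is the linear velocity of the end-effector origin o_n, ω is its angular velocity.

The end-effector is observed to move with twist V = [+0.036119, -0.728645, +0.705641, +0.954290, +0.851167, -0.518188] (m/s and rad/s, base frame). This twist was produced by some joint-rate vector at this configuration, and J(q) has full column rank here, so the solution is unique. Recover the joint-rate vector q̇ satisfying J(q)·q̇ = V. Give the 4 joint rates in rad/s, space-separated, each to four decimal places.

o_n = [-0.1106, -0.2724, 1.2375]
J₁: ẑ×o_n = [0.2724, -0.1106, 0.0000], ω = ẑ
J2: z=[0.0000, 0.0000, 1.0000] o=[-0.1003, -0.2614, 0.4200] → [0.0110, -0.0103, 0.0000, 0.0000, 0.0000, 1.0000]
J3: z=[0.9998, 0.0175, 0.0000] o=[-0.0876, -0.9913, 0.4200] → [0.0143, -0.8174, 0.7192, 0.9998, 0.0175, 0.0000]
J4: z=[-0.0171, 0.9815, -0.1908] o=[-0.0901, -0.8501, 1.1464] → [0.1997, 0.0055, 0.0103, -0.0171, 0.9815, -0.1908]
q̇ = J⁺·V = [-0.5490, 0.1930, 0.9690, 0.8500]

-0.5490 0.1930 0.9690 0.8500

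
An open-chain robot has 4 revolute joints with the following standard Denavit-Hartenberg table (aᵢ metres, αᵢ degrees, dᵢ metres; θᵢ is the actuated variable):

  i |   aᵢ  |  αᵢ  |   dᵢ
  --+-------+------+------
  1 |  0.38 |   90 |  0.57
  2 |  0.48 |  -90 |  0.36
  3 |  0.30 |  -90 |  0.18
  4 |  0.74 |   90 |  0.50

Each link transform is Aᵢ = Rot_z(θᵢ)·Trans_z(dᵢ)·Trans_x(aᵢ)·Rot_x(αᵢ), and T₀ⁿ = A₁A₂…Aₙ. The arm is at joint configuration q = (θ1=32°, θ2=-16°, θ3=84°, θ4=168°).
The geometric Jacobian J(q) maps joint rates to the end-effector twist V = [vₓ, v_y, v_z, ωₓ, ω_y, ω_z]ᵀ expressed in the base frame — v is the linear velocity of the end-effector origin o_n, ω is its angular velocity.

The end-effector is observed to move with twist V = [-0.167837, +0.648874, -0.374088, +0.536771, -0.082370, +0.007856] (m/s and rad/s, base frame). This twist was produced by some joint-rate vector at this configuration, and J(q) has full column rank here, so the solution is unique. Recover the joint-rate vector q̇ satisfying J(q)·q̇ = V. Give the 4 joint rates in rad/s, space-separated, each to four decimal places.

o_n = [0.6646, -0.4446, 0.6121]
J₁: ẑ×o_n = [0.4446, 0.6646, -0.0000], ω = ẑ
J2: z=[0.5299, -0.8480, 0.0000] o=[0.3223, 0.2014, 0.5700] → [-0.0357, -0.0223, -0.0520, 0.5299, -0.8480, 0.0000]
J3: z=[0.2338, 0.1461, 0.9613] o=[0.9043, 0.1406, 0.4377] → [0.5880, -0.2712, -0.1018, 0.2338, 0.1461, 0.9613]
J4: z=[-0.8661, -0.4180, 0.2741] o=[0.8139, 0.4359, 0.6021] → [0.2372, -0.0322, 0.7002, -0.8661, -0.4180, 0.2741]
q̇ = J⁺·V = [0.7230, 0.2920, -0.5740, -0.5960]

0.7230 0.2920 -0.5740 -0.5960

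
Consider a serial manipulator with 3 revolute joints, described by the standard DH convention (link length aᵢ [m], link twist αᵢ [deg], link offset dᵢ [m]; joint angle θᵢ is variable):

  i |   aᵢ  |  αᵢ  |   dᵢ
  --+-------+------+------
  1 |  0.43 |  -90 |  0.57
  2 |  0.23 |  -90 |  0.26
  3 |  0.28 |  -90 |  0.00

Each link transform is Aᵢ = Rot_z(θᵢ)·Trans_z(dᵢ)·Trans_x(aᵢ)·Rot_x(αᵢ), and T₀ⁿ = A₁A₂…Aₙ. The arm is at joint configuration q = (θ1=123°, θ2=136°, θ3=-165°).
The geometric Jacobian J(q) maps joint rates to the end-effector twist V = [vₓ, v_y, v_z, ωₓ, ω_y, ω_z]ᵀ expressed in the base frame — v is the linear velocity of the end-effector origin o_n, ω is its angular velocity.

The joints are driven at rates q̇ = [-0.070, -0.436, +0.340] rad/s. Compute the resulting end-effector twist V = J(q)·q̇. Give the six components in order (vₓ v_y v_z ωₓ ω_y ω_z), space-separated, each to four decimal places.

-0.0465 -0.0382 -0.0044 0.4943 0.0394 0.1746

o_n = [-0.5289, 0.2040, 0.5981]
J₁: ẑ×o_n = [-0.2040, -0.5289, 0.0000], ω = ẑ
J2: z=[-0.8387, -0.5446, 0.0000] o=[-0.2342, 0.3606, 0.5700] → [-0.0153, 0.0236, -0.0291, -0.8387, -0.5446, 0.0000]
J3: z=[0.3783, -0.5826, 0.7193] o=[-0.3621, 0.0803, 0.4102] → [-0.1984, -0.1910, -0.0503, 0.3783, -0.5826, 0.7193]
V = J·q̇ = [-0.0465, -0.0382, -0.0044, 0.4943, 0.0394, 0.1746]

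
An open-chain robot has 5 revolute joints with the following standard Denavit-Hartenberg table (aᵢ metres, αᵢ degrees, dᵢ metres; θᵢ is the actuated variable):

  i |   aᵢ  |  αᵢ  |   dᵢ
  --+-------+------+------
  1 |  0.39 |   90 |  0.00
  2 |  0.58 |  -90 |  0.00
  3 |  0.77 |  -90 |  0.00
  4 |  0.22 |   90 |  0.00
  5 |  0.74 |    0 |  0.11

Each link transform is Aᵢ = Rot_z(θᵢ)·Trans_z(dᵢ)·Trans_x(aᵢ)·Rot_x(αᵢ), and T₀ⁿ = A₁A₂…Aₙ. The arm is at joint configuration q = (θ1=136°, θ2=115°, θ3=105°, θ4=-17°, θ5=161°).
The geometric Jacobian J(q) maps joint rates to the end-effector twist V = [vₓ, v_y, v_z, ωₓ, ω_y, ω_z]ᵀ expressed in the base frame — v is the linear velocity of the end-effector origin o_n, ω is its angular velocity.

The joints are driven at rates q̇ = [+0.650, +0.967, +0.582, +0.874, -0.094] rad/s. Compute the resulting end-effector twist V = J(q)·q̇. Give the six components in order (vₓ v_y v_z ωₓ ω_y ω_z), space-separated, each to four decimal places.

0.5125 -0.4886 -0.4306 0.8724 0.7793 -0.3295

o_n = [-0.3637, 0.0632, 0.2641]
J₁: ẑ×o_n = [-0.0632, -0.3637, 0.0000], ω = ẑ
J2: z=[0.6947, 0.7193, 0.0000] o=[-0.2805, 0.2709, 0.0000] → [0.1900, -0.1835, -0.0845, 0.6947, 0.7193, 0.0000]
J3: z=[0.6519, -0.6296, -0.4226] o=[-0.1042, 0.1006, 0.5257] → [0.1488, 0.2802, -0.1878, 0.6519, -0.6296, -0.4226]
J4: z=[-0.1139, 0.4698, -0.8754] o=[-0.6815, -0.3759, 0.3450] → [0.3463, -0.2874, -0.1992, -0.1139, 0.4698, -0.8754]
J5: z=[0.8426, -0.4211, -0.3356] o=[-0.7973, -0.5466, 0.2685] → [0.2065, -0.1418, 0.6963, 0.8426, -0.4211, -0.3356]
V = J·q̇ = [0.5125, -0.4886, -0.4306, 0.8724, 0.7793, -0.3295]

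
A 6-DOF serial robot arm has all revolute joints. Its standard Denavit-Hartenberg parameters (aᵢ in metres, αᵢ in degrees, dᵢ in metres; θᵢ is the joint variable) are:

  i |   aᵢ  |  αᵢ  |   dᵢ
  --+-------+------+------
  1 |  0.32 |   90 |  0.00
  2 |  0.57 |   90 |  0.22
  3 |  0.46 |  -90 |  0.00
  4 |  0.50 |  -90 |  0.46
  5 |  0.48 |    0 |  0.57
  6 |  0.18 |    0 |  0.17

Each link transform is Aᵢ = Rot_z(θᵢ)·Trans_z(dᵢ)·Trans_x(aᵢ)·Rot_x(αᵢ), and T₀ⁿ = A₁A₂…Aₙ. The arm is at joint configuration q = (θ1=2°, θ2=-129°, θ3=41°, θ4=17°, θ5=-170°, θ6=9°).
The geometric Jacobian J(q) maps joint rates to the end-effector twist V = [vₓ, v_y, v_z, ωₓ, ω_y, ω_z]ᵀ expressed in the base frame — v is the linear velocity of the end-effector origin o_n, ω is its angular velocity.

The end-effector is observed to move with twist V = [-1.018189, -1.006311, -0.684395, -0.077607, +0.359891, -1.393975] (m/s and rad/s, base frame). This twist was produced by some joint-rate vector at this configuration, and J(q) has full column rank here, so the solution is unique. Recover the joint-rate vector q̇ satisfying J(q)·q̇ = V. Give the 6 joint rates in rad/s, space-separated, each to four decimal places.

o_n = [0.7021, -0.7204, -0.6179]
J₁: ẑ×o_n = [0.7204, 0.7021, -0.0000], ω = ẑ
J2: z=[0.0349, -0.9994, 0.0000] o=[0.3198, 0.0112, 0.0000] → [0.6175, 0.0216, 0.3565, 0.0349, -0.9994, 0.0000]
J3: z=[-0.7767, -0.0271, 0.6293] o=[-0.0310, -0.2212, -0.4430] → [0.3189, 0.3255, 0.4076, -0.7767, -0.0271, 0.6293]
J4: z=[0.4390, -0.7398, 0.5099] o=[-0.2388, -0.5304, -0.7128] → [0.0267, 0.4381, 0.6127, 0.4390, -0.7398, 0.5099]
J5: z=[0.8748, 0.2225, -0.4303] o=[-0.1394, -1.1882, -0.8507] → [0.2531, -0.5658, 0.2220, 0.8748, 0.2225, -0.4303]
J6: z=[0.8748, 0.2225, -0.4303] o=[0.4927, -0.8230, -0.7014] → [0.0627, -0.1631, 0.0431, 0.8748, 0.2225, -0.4303]
q̇ = J⁺·V = [-0.8880, -0.1170, -0.8130, -0.4700, 0.0070, -0.5770]

-0.8880 -0.1170 -0.8130 -0.4700 0.0070 -0.5770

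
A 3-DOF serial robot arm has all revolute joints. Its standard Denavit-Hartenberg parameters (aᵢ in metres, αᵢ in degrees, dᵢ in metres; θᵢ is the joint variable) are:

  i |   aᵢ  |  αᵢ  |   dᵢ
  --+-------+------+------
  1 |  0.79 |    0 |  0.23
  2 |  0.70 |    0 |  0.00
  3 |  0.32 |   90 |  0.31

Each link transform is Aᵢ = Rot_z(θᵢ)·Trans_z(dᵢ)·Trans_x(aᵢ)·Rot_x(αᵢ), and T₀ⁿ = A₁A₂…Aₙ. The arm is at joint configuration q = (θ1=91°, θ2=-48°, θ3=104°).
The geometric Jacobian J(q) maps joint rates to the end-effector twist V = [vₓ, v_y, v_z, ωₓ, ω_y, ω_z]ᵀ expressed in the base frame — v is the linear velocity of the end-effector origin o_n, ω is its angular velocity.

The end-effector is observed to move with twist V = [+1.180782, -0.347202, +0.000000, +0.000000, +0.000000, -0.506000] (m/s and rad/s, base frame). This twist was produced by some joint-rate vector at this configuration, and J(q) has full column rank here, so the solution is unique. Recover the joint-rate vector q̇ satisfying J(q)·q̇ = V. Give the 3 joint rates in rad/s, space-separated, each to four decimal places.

o_n = [0.2298, 1.4416, 0.5400]
J₁: ẑ×o_n = [-1.4416, 0.2298, 0.0000], ω = ẑ
J2: z=[0.0000, 0.0000, 1.0000] o=[-0.0138, 0.7899, 0.2300] → [-0.6517, 0.2436, 0.0000, 0.0000, 0.0000, 1.0000]
J3: z=[0.0000, 0.0000, 1.0000] o=[0.4982, 1.2673, 0.2300] → [-0.1743, -0.2684, 0.0000, 0.0000, 0.0000, 1.0000]
q̇ = J⁺·V = [-0.8000, -0.1650, 0.4590]

-0.8000 -0.1650 0.4590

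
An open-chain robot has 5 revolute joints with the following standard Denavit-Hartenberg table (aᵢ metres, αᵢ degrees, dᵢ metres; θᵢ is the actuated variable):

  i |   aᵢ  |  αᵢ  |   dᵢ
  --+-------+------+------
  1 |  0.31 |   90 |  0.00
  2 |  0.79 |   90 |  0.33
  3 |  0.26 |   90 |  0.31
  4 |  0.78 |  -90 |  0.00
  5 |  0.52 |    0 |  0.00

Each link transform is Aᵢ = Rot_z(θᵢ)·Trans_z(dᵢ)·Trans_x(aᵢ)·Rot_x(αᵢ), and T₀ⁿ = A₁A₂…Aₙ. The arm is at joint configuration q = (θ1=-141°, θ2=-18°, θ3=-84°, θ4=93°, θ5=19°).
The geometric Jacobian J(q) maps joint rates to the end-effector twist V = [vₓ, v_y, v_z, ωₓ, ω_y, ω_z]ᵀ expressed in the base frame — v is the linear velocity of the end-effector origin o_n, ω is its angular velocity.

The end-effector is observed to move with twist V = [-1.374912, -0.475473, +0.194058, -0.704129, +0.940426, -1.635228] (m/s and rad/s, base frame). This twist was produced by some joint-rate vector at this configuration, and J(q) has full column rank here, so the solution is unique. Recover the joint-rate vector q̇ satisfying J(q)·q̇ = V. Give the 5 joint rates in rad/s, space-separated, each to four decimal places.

o_n = [-0.6825, -0.3528, -1.8050]
J₁: ẑ×o_n = [0.3528, -0.6825, 0.0000], ω = ẑ
J2: z=[-0.6293, 0.7771, 0.0000] o=[-0.2409, -0.1951, 0.0000] → [-1.4027, -1.1359, 0.4425, -0.6293, 0.7771, 0.0000]
J3: z=[0.2402, 0.1945, -0.9511] o=[-1.0325, -0.4115, -0.2441] → [-0.2478, 0.0420, -0.0540, 0.2402, 0.1945, -0.9511]
J4: z=[0.8008, 0.5140, 0.3073] o=[-0.8154, -0.5684, -0.5473] → [-0.7127, 1.0480, 0.1043, 0.8008, 0.5140, 0.3073]
J5: z=[-0.5604, 0.8241, 0.0820] o=[-0.6507, -0.3828, -1.2868] → [-0.4295, -0.2930, 0.0094, -0.5604, 0.8241, 0.0820]
q̇ = J⁺·V = [-0.8630, 0.5820, 0.7780, -0.2570, 0.5690]

-0.8630 0.5820 0.7780 -0.2570 0.5690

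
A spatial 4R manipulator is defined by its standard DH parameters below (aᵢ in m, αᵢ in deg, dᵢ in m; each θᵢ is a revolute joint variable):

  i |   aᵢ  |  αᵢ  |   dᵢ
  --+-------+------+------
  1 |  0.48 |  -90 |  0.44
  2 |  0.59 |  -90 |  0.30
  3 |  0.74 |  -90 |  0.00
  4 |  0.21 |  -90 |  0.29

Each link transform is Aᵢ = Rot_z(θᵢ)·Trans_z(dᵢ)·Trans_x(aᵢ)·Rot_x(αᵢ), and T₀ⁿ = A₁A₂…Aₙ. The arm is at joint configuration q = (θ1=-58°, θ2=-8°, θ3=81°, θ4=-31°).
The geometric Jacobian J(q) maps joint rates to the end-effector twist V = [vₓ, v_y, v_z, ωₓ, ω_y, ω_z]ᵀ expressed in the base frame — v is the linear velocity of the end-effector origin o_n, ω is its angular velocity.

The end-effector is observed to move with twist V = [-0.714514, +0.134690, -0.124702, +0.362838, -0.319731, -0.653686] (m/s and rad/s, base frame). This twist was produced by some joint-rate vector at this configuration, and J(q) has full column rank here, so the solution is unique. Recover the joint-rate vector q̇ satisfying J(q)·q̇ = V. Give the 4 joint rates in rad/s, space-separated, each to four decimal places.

-0.6350 0.0660 0.0830 -0.4620

o_n = [-0.0575, -1.1422, 0.3952]
J₁: ẑ×o_n = [1.1422, -0.0575, 0.0000], ω = ẑ
J2: z=[0.8480, 0.5299, 0.0000] o=[0.2544, -0.4071, 0.4400] → [-0.0238, 0.0380, -0.4582, 0.8480, 0.5299, 0.0000]
J3: z=[0.0738, -0.1180, -0.9903] o=[0.8184, -0.7436, 0.5221] → [-0.3798, 0.8767, -0.1328, 0.0738, -0.1180, -0.9903]
J4: z=[-0.6510, 0.7466, -0.1375] o=[0.2593, -1.2281, 0.5382] → [-0.0950, -0.0496, 0.1806, -0.6510, 0.7466, -0.1375]
q̇ = J⁺·V = [-0.6350, 0.0660, 0.0830, -0.4620]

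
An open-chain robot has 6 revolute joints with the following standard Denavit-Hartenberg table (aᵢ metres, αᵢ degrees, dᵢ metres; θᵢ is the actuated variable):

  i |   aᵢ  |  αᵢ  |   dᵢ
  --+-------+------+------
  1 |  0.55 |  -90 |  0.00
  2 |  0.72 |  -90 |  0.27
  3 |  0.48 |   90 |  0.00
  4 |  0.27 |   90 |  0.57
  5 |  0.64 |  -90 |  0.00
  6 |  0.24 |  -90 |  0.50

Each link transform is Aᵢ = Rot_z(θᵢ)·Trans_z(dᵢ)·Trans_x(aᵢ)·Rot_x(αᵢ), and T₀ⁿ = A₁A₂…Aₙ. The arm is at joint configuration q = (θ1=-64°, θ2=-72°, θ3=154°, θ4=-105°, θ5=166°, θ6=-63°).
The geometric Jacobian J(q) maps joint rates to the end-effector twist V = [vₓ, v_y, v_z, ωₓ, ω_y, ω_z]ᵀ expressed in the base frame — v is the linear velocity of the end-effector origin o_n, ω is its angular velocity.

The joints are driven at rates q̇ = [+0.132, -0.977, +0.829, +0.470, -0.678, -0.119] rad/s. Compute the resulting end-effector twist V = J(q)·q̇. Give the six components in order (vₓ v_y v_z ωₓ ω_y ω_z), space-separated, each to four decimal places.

o_n = [0.4198, -1.2131, 0.2446]
J₁: ẑ×o_n = [1.2131, 0.4198, -0.0000], ω = ẑ
J2: z=[0.8988, 0.4384, 0.0000] o=[0.2411, -0.4943, 0.0000] → [0.1072, -0.2198, -0.7244, 0.8988, 0.4384, 0.0000]
J3: z=[0.4169, -0.8548, -0.3090] o=[0.5813, -0.5760, 0.6848] → [0.1793, 0.2334, -0.4038, 0.4169, -0.8548, -0.3090]
J4: z=[-0.7484, -0.5158, 0.4169] o=[0.3337, -0.5484, 0.2745] → [0.2926, 0.0135, 0.5419, -0.7484, -0.5158, 0.4169]
J5: z=[0.6061, -0.2767, 0.7457] o=[-0.1656, -0.6234, 0.6524] → [0.5526, 0.6836, -0.1954, 0.6061, -0.2767, 0.7457]
J6: z=[0.7913, 0.3043, -0.5303] o=[-0.1143, -1.2068, 0.3942] → [-0.0489, -0.1648, -0.1675, 0.7913, 0.3043, -0.5303]
V = J·q̇ = [-0.0273, 0.0262, 0.7801, -1.3894, -1.2279, -0.3707]

-0.0273 0.0262 0.7801 -1.3894 -1.2279 -0.3707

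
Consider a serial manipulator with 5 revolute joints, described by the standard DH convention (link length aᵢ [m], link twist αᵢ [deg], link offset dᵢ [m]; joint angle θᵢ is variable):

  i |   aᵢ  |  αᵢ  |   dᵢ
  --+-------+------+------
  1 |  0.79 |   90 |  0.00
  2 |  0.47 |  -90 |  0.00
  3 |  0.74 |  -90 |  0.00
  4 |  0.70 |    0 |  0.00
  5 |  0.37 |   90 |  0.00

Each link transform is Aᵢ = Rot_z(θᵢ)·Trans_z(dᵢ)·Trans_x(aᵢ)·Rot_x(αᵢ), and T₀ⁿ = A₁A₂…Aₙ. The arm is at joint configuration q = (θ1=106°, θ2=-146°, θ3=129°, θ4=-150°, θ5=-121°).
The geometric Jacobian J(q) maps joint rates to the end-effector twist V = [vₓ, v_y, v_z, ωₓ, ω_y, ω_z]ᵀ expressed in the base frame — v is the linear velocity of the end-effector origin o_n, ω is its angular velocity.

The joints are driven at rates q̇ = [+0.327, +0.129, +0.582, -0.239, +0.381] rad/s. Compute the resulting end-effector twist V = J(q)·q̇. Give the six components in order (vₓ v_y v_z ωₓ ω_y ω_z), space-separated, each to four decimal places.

o_n = [-0.2322, 0.4144, -0.1969]
J₁: ẑ×o_n = [-0.4144, -0.2322, 0.0000], ω = ẑ
J2: z=[0.9613, 0.2756, 0.0000] o=[-0.2178, 0.7594, 0.0000] → [-0.0543, 0.1893, -0.3276, 0.9613, 0.2756, 0.0000]
J3: z=[-0.1541, 0.5375, -0.8290] o=[-0.1104, 0.3848, -0.2628] → [0.0599, 0.1112, 0.0609, -0.1541, 0.5375, -0.8290]
J4: z=[0.4274, 0.7928, 0.4346] o=[-0.7696, 0.5975, -0.0024] → [-0.0747, 0.3167, -0.5042, 0.4274, 0.7928, 0.4346]
J5: z=[0.4274, 0.7928, 0.4346] o=[-0.2835, 0.6114, -0.5059] → [0.3306, -0.1098, -0.1248, 0.4274, 0.7928, 0.4346]
V = J·q̇ = [0.0362, -0.1043, 0.0662, 0.0950, 0.4610, -0.0938]

0.0362 -0.1043 0.0662 0.0950 0.4610 -0.0938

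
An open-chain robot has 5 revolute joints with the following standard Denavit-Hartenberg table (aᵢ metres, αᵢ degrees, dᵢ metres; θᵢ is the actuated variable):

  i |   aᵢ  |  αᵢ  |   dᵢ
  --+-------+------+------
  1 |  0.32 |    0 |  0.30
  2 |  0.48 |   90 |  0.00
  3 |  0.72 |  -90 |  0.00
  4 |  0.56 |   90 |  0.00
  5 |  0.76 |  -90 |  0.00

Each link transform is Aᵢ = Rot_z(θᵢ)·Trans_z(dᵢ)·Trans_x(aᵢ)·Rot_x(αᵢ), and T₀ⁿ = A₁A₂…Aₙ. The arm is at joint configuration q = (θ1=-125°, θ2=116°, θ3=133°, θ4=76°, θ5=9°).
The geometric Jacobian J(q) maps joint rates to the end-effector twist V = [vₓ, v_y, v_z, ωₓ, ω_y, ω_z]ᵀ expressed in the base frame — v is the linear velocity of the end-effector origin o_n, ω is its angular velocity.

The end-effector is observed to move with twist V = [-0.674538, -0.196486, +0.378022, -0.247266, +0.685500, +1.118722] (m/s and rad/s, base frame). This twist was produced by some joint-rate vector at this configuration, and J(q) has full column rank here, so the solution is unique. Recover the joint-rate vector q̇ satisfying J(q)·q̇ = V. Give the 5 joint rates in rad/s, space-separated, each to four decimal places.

0.0480 0.5560 -0.7920 -0.0940 0.6350

o_n = [-0.2950, 1.0431, 0.9774]
J₁: ẑ×o_n = [-1.0431, -0.2950, 0.0000], ω = ẑ
J2: z=[0.0000, 0.0000, 1.0000] o=[-0.1835, -0.2621, 0.3000] → [-1.3052, -0.1114, 0.0000, 0.0000, 0.0000, 1.0000]
J3: z=[-0.1564, -0.9877, 0.0000] o=[0.2905, -0.3372, 0.3000] → [-0.6690, 0.1060, -0.7942, -0.1564, -0.9877, 0.0000]
J4: z=[-0.7223, 0.1144, -0.6820] o=[-0.1944, -0.2604, 0.8266] → [0.9062, 0.1775, -0.9301, -0.7223, 0.1144, -0.6820]
J5: z=[-0.6914, -0.1354, 0.7096] o=[-0.2007, 0.2907, 0.9257] → [-0.5409, -0.0311, -0.5330, -0.6914, -0.1354, 0.7096]
q̇ = J⁺·V = [0.0480, 0.5560, -0.7920, -0.0940, 0.6350]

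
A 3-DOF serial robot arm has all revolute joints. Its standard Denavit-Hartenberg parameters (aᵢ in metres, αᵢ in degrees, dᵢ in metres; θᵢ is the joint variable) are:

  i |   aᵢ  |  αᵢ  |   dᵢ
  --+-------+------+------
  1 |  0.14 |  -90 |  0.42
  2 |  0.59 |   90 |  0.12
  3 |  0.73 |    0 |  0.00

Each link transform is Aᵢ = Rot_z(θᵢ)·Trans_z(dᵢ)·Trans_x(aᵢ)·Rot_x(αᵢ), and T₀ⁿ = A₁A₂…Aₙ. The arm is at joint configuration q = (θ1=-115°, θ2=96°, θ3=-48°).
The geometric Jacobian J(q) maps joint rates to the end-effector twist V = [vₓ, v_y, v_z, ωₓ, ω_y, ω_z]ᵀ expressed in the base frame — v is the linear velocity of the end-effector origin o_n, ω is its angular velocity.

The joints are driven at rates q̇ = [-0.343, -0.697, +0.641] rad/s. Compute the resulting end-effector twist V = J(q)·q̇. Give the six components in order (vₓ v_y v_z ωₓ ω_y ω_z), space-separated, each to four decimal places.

o_n = [-0.3944, 0.1538, -0.6526]
J₁: ẑ×o_n = [-0.1538, -0.3944, 0.0000], ω = ẑ
J2: z=[0.9063, -0.4226, 0.0000] o=[-0.0592, -0.1269, 0.4200] → [0.4533, 0.9721, 0.1127, 0.9063, -0.4226, 0.0000]
J3: z=[-0.4203, -0.9013, -0.1045] o=[0.0757, -0.1217, -0.1668] → [0.4667, -0.1550, -0.5395, -0.4203, -0.9013, -0.1045]
V = J·q̇ = [0.0360, -0.6416, -0.4244, -0.9011, -0.2832, -0.4100]

0.0360 -0.6416 -0.4244 -0.9011 -0.2832 -0.4100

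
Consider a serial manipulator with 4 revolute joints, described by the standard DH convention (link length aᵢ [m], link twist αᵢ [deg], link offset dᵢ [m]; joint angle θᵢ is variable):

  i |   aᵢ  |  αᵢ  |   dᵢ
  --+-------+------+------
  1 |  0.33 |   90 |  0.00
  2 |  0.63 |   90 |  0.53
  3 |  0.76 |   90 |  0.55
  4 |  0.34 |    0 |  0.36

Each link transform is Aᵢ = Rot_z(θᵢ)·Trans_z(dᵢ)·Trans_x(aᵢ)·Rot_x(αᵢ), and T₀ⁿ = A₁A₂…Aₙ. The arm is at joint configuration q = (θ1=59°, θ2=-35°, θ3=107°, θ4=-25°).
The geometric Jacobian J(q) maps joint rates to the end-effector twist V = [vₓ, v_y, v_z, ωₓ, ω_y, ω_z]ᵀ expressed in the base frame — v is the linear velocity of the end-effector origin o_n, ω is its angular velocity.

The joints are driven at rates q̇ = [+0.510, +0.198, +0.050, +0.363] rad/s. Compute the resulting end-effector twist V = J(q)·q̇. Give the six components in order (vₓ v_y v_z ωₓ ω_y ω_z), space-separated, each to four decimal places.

o_n = [1.7493, -0.3054, -0.7125]
J₁: ẑ×o_n = [0.3054, 1.7493, -0.0000], ω = ẑ
J2: z=[0.8572, -0.5150, 0.0000] o=[0.1700, 0.2829, 0.0000] → [0.3670, 0.6108, 0.3092, 0.8572, -0.5150, 0.0000]
J3: z=[-0.2954, -0.4917, -0.8192] o=[0.8901, 0.4522, -0.3614] → [-0.4480, -0.8076, 0.6463, -0.2954, -0.4917, -0.8192]
J4: z=[0.6541, 0.5209, -0.5485] o=[1.2568, -0.3485, -0.6844] → [0.0090, -0.2518, -0.2283, 0.6541, 0.5209, -0.5485]
V = J·q̇ = [0.2093, 0.8813, 0.0107, 0.3924, 0.0625, 0.2699]

0.2093 0.8813 0.0107 0.3924 0.0625 0.2699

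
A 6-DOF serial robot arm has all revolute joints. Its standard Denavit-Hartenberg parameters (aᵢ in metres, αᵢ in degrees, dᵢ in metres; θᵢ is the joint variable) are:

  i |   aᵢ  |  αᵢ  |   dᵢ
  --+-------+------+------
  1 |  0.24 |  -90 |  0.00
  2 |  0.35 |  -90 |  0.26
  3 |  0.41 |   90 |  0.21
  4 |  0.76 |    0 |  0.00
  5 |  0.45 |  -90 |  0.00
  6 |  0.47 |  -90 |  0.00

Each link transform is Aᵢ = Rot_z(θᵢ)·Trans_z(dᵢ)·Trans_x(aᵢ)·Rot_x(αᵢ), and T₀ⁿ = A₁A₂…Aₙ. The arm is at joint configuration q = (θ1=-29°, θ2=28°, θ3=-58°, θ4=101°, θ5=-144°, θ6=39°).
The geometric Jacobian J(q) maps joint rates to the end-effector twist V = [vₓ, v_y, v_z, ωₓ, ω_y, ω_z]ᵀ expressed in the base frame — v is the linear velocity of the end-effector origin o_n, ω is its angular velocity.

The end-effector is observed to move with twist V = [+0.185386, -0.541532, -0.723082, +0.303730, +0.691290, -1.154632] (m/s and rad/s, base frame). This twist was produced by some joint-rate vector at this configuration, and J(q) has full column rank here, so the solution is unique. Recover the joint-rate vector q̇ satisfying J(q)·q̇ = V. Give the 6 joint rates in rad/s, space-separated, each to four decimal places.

o_n = [1.2662, 0.2512, -0.8495]
J₁: ẑ×o_n = [-0.2512, 1.2662, 0.0000], ω = ẑ
J2: z=[0.4848, 0.8746, 0.0000] o=[0.2099, -0.1164, 0.0000] → [-0.7430, 0.4119, -0.7457, 0.4848, 0.8746, 0.0000]
J3: z=[-0.4106, 0.2276, -0.8829] o=[0.6062, -0.0388, -0.1643] → [0.1001, -0.8641, -0.2693, -0.4106, 0.2276, -0.8829]
J4: z=[-0.3980, 0.8265, 0.3981] o=[0.8564, 0.2201, -0.4517] → [-0.3412, 0.0049, -0.3511, -0.3980, 0.8265, 0.3981]
J5: z=[-0.3980, 0.8265, 0.3981] o=[0.4311, 0.3153, -1.0744] → [0.2113, 0.4220, -0.6648, -0.3980, 0.8265, 0.3981]
J6: z=[0.2592, 0.5176, -0.8154] o=[0.8271, 0.4149, -0.8853] → [-0.1149, -0.3674, -0.2697, 0.2592, 0.5176, -0.8154]
q̇ = J⁺·V = [-0.5250, 0.3940, 0.1300, -0.7370, 0.7280, 0.6270]

-0.5250 0.3940 0.1300 -0.7370 0.7280 0.6270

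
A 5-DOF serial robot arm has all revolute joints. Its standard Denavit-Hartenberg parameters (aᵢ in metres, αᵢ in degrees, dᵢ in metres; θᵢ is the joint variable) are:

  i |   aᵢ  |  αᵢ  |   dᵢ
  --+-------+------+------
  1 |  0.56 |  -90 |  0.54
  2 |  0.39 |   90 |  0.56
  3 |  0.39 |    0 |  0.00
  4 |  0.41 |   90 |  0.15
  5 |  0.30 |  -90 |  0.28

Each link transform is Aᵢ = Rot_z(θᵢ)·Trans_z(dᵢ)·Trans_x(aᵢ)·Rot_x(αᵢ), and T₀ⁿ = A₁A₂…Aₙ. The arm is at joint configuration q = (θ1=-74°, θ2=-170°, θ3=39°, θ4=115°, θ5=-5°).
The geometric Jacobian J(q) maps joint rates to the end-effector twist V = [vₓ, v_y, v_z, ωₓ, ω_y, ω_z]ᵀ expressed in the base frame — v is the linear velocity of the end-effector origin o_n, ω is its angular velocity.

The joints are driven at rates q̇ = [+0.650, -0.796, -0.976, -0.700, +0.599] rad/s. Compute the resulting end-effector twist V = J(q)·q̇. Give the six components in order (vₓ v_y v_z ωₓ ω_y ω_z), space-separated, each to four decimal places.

o_n = [1.4148, 0.0286, 0.4491]
J₁: ẑ×o_n = [-0.0286, 1.4148, 0.0000], ω = ẑ
J2: z=[0.9613, 0.2756, 0.0000] o=[0.1544, -0.5383, 0.5400] → [-0.0251, 0.0874, 0.1975, 0.9613, 0.2756, 0.0000]
J3: z=[-0.0479, 0.1669, -0.9848] o=[0.5868, -0.0148, 0.6077] → [0.0162, -0.8230, -0.1403, -0.0479, 0.1669, -0.9848]
J4: z=[-0.0479, 0.1669, -0.9848] o=[0.7405, 0.3398, 0.6604] → [-0.3418, -0.6742, -0.0977, -0.0479, 0.1669, -0.9848]
J5: z=[0.7450, 0.6627, 0.0761] o=[1.0061, 0.0655, 0.4486] → [0.0031, 0.0308, -0.2984, 0.7450, 0.6627, 0.0761]
V = J·q̇ = [0.2267, 2.1436, -0.1307, -0.2387, -0.1022, 2.3461]

0.2267 2.1436 -0.1307 -0.2387 -0.1022 2.3461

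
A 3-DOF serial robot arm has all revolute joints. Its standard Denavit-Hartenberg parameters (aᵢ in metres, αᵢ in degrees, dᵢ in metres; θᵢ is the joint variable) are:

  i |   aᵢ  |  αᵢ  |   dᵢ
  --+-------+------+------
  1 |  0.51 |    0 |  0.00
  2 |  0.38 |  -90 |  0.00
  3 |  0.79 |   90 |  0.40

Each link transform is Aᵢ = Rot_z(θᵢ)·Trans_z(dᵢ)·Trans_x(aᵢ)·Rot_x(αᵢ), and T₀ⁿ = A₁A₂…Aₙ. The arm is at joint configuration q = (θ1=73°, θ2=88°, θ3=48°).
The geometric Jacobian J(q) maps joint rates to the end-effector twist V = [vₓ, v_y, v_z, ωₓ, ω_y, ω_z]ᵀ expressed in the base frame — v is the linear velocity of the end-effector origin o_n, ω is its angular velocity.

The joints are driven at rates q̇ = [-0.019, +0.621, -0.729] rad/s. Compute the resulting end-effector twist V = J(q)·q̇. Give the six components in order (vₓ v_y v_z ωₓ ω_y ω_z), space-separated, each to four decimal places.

o_n = [-0.8402, 0.4053, -0.5871]
J₁: ẑ×o_n = [-0.4053, -0.8402, 0.0000], ω = ẑ
J2: z=[0.0000, 0.0000, 1.0000] o=[0.1491, 0.4877, 0.0000] → [0.0824, -0.9893, 0.0000, 0.0000, 0.0000, 1.0000]
J3: z=[-0.3256, -0.9455, 0.0000] o=[-0.2102, 0.6114, 0.0000] → [0.5551, -0.1911, -0.5286, -0.3256, -0.9455, 0.0000]
V = J·q̇ = [-0.3458, -0.4591, 0.3854, 0.2373, 0.6893, 0.6020]

-0.3458 -0.4591 0.3854 0.2373 0.6893 0.6020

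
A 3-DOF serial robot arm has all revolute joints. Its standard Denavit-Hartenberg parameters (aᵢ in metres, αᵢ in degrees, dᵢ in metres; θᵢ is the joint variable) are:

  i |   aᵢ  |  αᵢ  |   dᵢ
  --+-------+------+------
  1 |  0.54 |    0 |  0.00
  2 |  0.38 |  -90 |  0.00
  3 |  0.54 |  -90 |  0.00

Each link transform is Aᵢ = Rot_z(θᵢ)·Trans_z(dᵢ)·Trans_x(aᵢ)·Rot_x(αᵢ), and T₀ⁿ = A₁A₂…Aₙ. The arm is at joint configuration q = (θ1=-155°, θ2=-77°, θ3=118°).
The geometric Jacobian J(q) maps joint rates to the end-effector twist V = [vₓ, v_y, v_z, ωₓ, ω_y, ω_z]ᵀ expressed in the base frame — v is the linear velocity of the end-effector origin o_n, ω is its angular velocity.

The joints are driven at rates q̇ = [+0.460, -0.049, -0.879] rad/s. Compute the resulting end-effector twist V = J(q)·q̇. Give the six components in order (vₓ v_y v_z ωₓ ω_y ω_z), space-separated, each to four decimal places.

-0.1940 0.0731 -0.2228 0.6927 0.5412 0.4110

o_n = [-0.5673, -0.1285, -0.4768]
J₁: ẑ×o_n = [0.1285, -0.5673, 0.0000], ω = ẑ
J2: z=[0.0000, 0.0000, 1.0000] o=[-0.4894, -0.2282, 0.0000] → [-0.0997, -0.0779, 0.0000, 0.0000, 0.0000, 1.0000]
J3: z=[-0.7880, -0.6157, 0.0000] o=[-0.7234, 0.0712, 0.0000] → [0.2935, -0.3757, 0.2535, -0.7880, -0.6157, 0.0000]
V = J·q̇ = [-0.1940, 0.0731, -0.2228, 0.6927, 0.5412, 0.4110]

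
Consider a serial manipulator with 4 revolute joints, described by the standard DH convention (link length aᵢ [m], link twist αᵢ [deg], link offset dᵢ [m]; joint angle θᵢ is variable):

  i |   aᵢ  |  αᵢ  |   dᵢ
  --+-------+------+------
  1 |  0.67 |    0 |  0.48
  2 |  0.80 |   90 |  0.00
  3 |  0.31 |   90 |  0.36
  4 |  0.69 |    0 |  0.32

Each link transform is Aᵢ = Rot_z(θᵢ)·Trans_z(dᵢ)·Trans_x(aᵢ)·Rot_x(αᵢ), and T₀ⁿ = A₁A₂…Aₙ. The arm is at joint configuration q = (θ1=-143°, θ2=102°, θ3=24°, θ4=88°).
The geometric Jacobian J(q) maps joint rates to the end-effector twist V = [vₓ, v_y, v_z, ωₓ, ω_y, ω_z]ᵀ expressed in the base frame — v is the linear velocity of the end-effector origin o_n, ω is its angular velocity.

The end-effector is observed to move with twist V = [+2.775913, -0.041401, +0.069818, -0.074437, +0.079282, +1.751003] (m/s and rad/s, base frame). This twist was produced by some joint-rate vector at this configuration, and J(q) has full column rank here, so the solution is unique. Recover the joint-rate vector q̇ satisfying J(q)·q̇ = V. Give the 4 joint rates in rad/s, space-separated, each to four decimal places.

0.5700 0.9380 -0.0110 -0.2660

o_n = [-0.2913, -2.0058, 0.3235]
J₁: ẑ×o_n = [2.0058, -0.2913, 0.0000], ω = ẑ
J2: z=[0.0000, 0.0000, 1.0000] o=[-0.5351, -0.4032, 0.4800] → [1.6026, 0.2437, -0.0000, 0.0000, 0.0000, 1.0000]
J3: z=[-0.6561, -0.7547, 0.0000] o=[0.0687, -0.9281, 0.4800] → [0.1181, -0.1026, 0.4354, -0.6561, -0.7547, 0.0000]
J4: z=[0.3070, -0.2668, -0.9135] o=[0.0462, -1.3856, 0.6061] → [-0.4912, 0.3951, -0.2805, 0.3070, -0.2668, -0.9135]
q̇ = J⁺·V = [0.5700, 0.9380, -0.0110, -0.2660]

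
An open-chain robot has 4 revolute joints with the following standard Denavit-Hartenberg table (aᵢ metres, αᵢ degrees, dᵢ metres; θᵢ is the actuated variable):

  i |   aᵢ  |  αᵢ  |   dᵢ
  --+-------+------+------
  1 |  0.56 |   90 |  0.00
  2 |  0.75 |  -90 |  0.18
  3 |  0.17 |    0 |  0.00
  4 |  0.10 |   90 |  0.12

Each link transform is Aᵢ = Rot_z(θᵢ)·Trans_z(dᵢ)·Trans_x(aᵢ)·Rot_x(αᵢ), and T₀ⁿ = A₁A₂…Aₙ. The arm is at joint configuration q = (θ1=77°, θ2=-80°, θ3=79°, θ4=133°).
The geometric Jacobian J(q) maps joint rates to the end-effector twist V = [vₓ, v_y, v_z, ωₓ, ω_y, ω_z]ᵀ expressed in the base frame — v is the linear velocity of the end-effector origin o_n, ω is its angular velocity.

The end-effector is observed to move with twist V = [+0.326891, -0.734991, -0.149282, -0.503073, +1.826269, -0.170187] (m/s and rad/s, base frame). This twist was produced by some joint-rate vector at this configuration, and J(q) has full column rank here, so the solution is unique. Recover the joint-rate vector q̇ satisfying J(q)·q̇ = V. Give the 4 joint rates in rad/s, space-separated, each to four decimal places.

o_n = [0.2442, 0.7640, -0.6662]
J₁: ẑ×o_n = [-0.7640, 0.2442, 0.0000], ω = ẑ
J2: z=[0.9744, -0.2250, 0.0000] o=[0.1260, 0.5456, 0.0000] → [0.1499, 0.6491, 0.2393, 0.9744, -0.2250, 0.0000]
J3: z=[0.2215, 0.9596, 0.1736] o=[0.3307, 0.6321, -0.7386] → [0.0466, -0.0310, 0.1122, 0.2215, 0.9596, 0.1736]
J4: z=[0.2215, 0.9596, 0.1736] o=[0.1693, 0.6751, -0.7706] → [0.0847, -0.0101, -0.0522, 0.2215, 0.9596, 0.1736]
q̇ = J⁺·V = [-0.4640, -0.9010, 0.9410, 0.7510]

-0.4640 -0.9010 0.9410 0.7510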